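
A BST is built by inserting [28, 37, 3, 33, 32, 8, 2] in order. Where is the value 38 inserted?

Starting tree (level order): [28, 3, 37, 2, 8, 33, None, None, None, None, None, 32]
Insertion path: 28 -> 37
Result: insert 38 as right child of 37
Final tree (level order): [28, 3, 37, 2, 8, 33, 38, None, None, None, None, 32]


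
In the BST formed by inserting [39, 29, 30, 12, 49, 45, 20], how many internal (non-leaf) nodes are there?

Tree built from: [39, 29, 30, 12, 49, 45, 20]
Tree (level-order array): [39, 29, 49, 12, 30, 45, None, None, 20]
Rule: An internal node has at least one child.
Per-node child counts:
  node 39: 2 child(ren)
  node 29: 2 child(ren)
  node 12: 1 child(ren)
  node 20: 0 child(ren)
  node 30: 0 child(ren)
  node 49: 1 child(ren)
  node 45: 0 child(ren)
Matching nodes: [39, 29, 12, 49]
Count of internal (non-leaf) nodes: 4


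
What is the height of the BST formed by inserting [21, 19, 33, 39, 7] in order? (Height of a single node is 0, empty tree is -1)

Insertion order: [21, 19, 33, 39, 7]
Tree (level-order array): [21, 19, 33, 7, None, None, 39]
Compute height bottom-up (empty subtree = -1):
  height(7) = 1 + max(-1, -1) = 0
  height(19) = 1 + max(0, -1) = 1
  height(39) = 1 + max(-1, -1) = 0
  height(33) = 1 + max(-1, 0) = 1
  height(21) = 1 + max(1, 1) = 2
Height = 2


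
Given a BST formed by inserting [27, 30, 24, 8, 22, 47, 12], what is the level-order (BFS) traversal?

Tree insertion order: [27, 30, 24, 8, 22, 47, 12]
Tree (level-order array): [27, 24, 30, 8, None, None, 47, None, 22, None, None, 12]
BFS from the root, enqueuing left then right child of each popped node:
  queue [27] -> pop 27, enqueue [24, 30], visited so far: [27]
  queue [24, 30] -> pop 24, enqueue [8], visited so far: [27, 24]
  queue [30, 8] -> pop 30, enqueue [47], visited so far: [27, 24, 30]
  queue [8, 47] -> pop 8, enqueue [22], visited so far: [27, 24, 30, 8]
  queue [47, 22] -> pop 47, enqueue [none], visited so far: [27, 24, 30, 8, 47]
  queue [22] -> pop 22, enqueue [12], visited so far: [27, 24, 30, 8, 47, 22]
  queue [12] -> pop 12, enqueue [none], visited so far: [27, 24, 30, 8, 47, 22, 12]
Result: [27, 24, 30, 8, 47, 22, 12]


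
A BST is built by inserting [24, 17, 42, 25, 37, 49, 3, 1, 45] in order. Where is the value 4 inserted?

Starting tree (level order): [24, 17, 42, 3, None, 25, 49, 1, None, None, 37, 45]
Insertion path: 24 -> 17 -> 3
Result: insert 4 as right child of 3
Final tree (level order): [24, 17, 42, 3, None, 25, 49, 1, 4, None, 37, 45]


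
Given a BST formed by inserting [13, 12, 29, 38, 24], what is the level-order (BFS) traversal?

Tree insertion order: [13, 12, 29, 38, 24]
Tree (level-order array): [13, 12, 29, None, None, 24, 38]
BFS from the root, enqueuing left then right child of each popped node:
  queue [13] -> pop 13, enqueue [12, 29], visited so far: [13]
  queue [12, 29] -> pop 12, enqueue [none], visited so far: [13, 12]
  queue [29] -> pop 29, enqueue [24, 38], visited so far: [13, 12, 29]
  queue [24, 38] -> pop 24, enqueue [none], visited so far: [13, 12, 29, 24]
  queue [38] -> pop 38, enqueue [none], visited so far: [13, 12, 29, 24, 38]
Result: [13, 12, 29, 24, 38]


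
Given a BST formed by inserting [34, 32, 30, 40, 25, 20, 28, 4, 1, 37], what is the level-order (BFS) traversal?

Tree insertion order: [34, 32, 30, 40, 25, 20, 28, 4, 1, 37]
Tree (level-order array): [34, 32, 40, 30, None, 37, None, 25, None, None, None, 20, 28, 4, None, None, None, 1]
BFS from the root, enqueuing left then right child of each popped node:
  queue [34] -> pop 34, enqueue [32, 40], visited so far: [34]
  queue [32, 40] -> pop 32, enqueue [30], visited so far: [34, 32]
  queue [40, 30] -> pop 40, enqueue [37], visited so far: [34, 32, 40]
  queue [30, 37] -> pop 30, enqueue [25], visited so far: [34, 32, 40, 30]
  queue [37, 25] -> pop 37, enqueue [none], visited so far: [34, 32, 40, 30, 37]
  queue [25] -> pop 25, enqueue [20, 28], visited so far: [34, 32, 40, 30, 37, 25]
  queue [20, 28] -> pop 20, enqueue [4], visited so far: [34, 32, 40, 30, 37, 25, 20]
  queue [28, 4] -> pop 28, enqueue [none], visited so far: [34, 32, 40, 30, 37, 25, 20, 28]
  queue [4] -> pop 4, enqueue [1], visited so far: [34, 32, 40, 30, 37, 25, 20, 28, 4]
  queue [1] -> pop 1, enqueue [none], visited so far: [34, 32, 40, 30, 37, 25, 20, 28, 4, 1]
Result: [34, 32, 40, 30, 37, 25, 20, 28, 4, 1]


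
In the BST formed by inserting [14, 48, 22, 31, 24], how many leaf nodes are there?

Tree built from: [14, 48, 22, 31, 24]
Tree (level-order array): [14, None, 48, 22, None, None, 31, 24]
Rule: A leaf has 0 children.
Per-node child counts:
  node 14: 1 child(ren)
  node 48: 1 child(ren)
  node 22: 1 child(ren)
  node 31: 1 child(ren)
  node 24: 0 child(ren)
Matching nodes: [24]
Count of leaf nodes: 1


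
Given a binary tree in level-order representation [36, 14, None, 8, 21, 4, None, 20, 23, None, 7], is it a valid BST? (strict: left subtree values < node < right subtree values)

Level-order array: [36, 14, None, 8, 21, 4, None, 20, 23, None, 7]
Validate using subtree bounds (lo, hi): at each node, require lo < value < hi,
then recurse left with hi=value and right with lo=value.
Preorder trace (stopping at first violation):
  at node 36 with bounds (-inf, +inf): OK
  at node 14 with bounds (-inf, 36): OK
  at node 8 with bounds (-inf, 14): OK
  at node 4 with bounds (-inf, 8): OK
  at node 7 with bounds (4, 8): OK
  at node 21 with bounds (14, 36): OK
  at node 20 with bounds (14, 21): OK
  at node 23 with bounds (21, 36): OK
No violation found at any node.
Result: Valid BST


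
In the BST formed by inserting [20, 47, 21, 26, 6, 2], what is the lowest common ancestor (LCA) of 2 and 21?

Tree insertion order: [20, 47, 21, 26, 6, 2]
Tree (level-order array): [20, 6, 47, 2, None, 21, None, None, None, None, 26]
In a BST, the LCA of p=2, q=21 is the first node v on the
root-to-leaf path with p <= v <= q (go left if both < v, right if both > v).
Walk from root:
  at 20: 2 <= 20 <= 21, this is the LCA
LCA = 20


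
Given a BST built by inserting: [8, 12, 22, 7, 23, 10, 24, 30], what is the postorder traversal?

Tree insertion order: [8, 12, 22, 7, 23, 10, 24, 30]
Tree (level-order array): [8, 7, 12, None, None, 10, 22, None, None, None, 23, None, 24, None, 30]
Postorder traversal: [7, 10, 30, 24, 23, 22, 12, 8]


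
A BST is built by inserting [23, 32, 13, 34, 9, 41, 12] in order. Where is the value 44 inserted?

Starting tree (level order): [23, 13, 32, 9, None, None, 34, None, 12, None, 41]
Insertion path: 23 -> 32 -> 34 -> 41
Result: insert 44 as right child of 41
Final tree (level order): [23, 13, 32, 9, None, None, 34, None, 12, None, 41, None, None, None, 44]


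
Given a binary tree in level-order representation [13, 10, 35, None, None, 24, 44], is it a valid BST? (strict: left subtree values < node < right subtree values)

Level-order array: [13, 10, 35, None, None, 24, 44]
Validate using subtree bounds (lo, hi): at each node, require lo < value < hi,
then recurse left with hi=value and right with lo=value.
Preorder trace (stopping at first violation):
  at node 13 with bounds (-inf, +inf): OK
  at node 10 with bounds (-inf, 13): OK
  at node 35 with bounds (13, +inf): OK
  at node 24 with bounds (13, 35): OK
  at node 44 with bounds (35, +inf): OK
No violation found at any node.
Result: Valid BST


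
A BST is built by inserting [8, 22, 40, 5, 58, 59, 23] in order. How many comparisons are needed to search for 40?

Search path for 40: 8 -> 22 -> 40
Found: True
Comparisons: 3


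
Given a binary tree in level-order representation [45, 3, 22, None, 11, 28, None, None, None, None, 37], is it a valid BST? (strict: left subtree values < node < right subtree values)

Level-order array: [45, 3, 22, None, 11, 28, None, None, None, None, 37]
Validate using subtree bounds (lo, hi): at each node, require lo < value < hi,
then recurse left with hi=value and right with lo=value.
Preorder trace (stopping at first violation):
  at node 45 with bounds (-inf, +inf): OK
  at node 3 with bounds (-inf, 45): OK
  at node 11 with bounds (3, 45): OK
  at node 22 with bounds (45, +inf): VIOLATION
Node 22 violates its bound: not (45 < 22 < +inf).
Result: Not a valid BST


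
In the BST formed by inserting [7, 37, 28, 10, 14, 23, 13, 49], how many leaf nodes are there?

Tree built from: [7, 37, 28, 10, 14, 23, 13, 49]
Tree (level-order array): [7, None, 37, 28, 49, 10, None, None, None, None, 14, 13, 23]
Rule: A leaf has 0 children.
Per-node child counts:
  node 7: 1 child(ren)
  node 37: 2 child(ren)
  node 28: 1 child(ren)
  node 10: 1 child(ren)
  node 14: 2 child(ren)
  node 13: 0 child(ren)
  node 23: 0 child(ren)
  node 49: 0 child(ren)
Matching nodes: [13, 23, 49]
Count of leaf nodes: 3


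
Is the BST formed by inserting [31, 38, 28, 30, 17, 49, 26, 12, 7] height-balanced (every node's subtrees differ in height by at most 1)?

Tree (level-order array): [31, 28, 38, 17, 30, None, 49, 12, 26, None, None, None, None, 7]
Definition: a tree is height-balanced if, at every node, |h(left) - h(right)| <= 1 (empty subtree has height -1).
Bottom-up per-node check:
  node 7: h_left=-1, h_right=-1, diff=0 [OK], height=0
  node 12: h_left=0, h_right=-1, diff=1 [OK], height=1
  node 26: h_left=-1, h_right=-1, diff=0 [OK], height=0
  node 17: h_left=1, h_right=0, diff=1 [OK], height=2
  node 30: h_left=-1, h_right=-1, diff=0 [OK], height=0
  node 28: h_left=2, h_right=0, diff=2 [FAIL (|2-0|=2 > 1)], height=3
  node 49: h_left=-1, h_right=-1, diff=0 [OK], height=0
  node 38: h_left=-1, h_right=0, diff=1 [OK], height=1
  node 31: h_left=3, h_right=1, diff=2 [FAIL (|3-1|=2 > 1)], height=4
Node 28 violates the condition: |2 - 0| = 2 > 1.
Result: Not balanced


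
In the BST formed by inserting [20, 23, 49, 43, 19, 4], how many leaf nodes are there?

Tree built from: [20, 23, 49, 43, 19, 4]
Tree (level-order array): [20, 19, 23, 4, None, None, 49, None, None, 43]
Rule: A leaf has 0 children.
Per-node child counts:
  node 20: 2 child(ren)
  node 19: 1 child(ren)
  node 4: 0 child(ren)
  node 23: 1 child(ren)
  node 49: 1 child(ren)
  node 43: 0 child(ren)
Matching nodes: [4, 43]
Count of leaf nodes: 2


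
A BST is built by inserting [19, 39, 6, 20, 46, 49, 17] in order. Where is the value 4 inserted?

Starting tree (level order): [19, 6, 39, None, 17, 20, 46, None, None, None, None, None, 49]
Insertion path: 19 -> 6
Result: insert 4 as left child of 6
Final tree (level order): [19, 6, 39, 4, 17, 20, 46, None, None, None, None, None, None, None, 49]


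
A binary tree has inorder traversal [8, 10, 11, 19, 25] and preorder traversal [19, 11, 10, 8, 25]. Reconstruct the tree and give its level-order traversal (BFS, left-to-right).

Inorder:  [8, 10, 11, 19, 25]
Preorder: [19, 11, 10, 8, 25]
Algorithm: preorder visits root first, so consume preorder in order;
for each root, split the current inorder slice at that value into
left-subtree inorder and right-subtree inorder, then recurse.
Recursive splits:
  root=19; inorder splits into left=[8, 10, 11], right=[25]
  root=11; inorder splits into left=[8, 10], right=[]
  root=10; inorder splits into left=[8], right=[]
  root=8; inorder splits into left=[], right=[]
  root=25; inorder splits into left=[], right=[]
Reconstructed level-order: [19, 11, 25, 10, 8]


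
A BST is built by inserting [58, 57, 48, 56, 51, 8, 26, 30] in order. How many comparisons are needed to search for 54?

Search path for 54: 58 -> 57 -> 48 -> 56 -> 51
Found: False
Comparisons: 5


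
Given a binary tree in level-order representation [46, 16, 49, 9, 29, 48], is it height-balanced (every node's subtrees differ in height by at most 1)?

Tree (level-order array): [46, 16, 49, 9, 29, 48]
Definition: a tree is height-balanced if, at every node, |h(left) - h(right)| <= 1 (empty subtree has height -1).
Bottom-up per-node check:
  node 9: h_left=-1, h_right=-1, diff=0 [OK], height=0
  node 29: h_left=-1, h_right=-1, diff=0 [OK], height=0
  node 16: h_left=0, h_right=0, diff=0 [OK], height=1
  node 48: h_left=-1, h_right=-1, diff=0 [OK], height=0
  node 49: h_left=0, h_right=-1, diff=1 [OK], height=1
  node 46: h_left=1, h_right=1, diff=0 [OK], height=2
All nodes satisfy the balance condition.
Result: Balanced


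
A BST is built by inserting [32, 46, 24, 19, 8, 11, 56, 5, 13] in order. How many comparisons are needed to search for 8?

Search path for 8: 32 -> 24 -> 19 -> 8
Found: True
Comparisons: 4


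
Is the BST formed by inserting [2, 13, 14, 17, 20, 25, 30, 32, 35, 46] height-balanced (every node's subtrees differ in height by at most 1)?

Tree (level-order array): [2, None, 13, None, 14, None, 17, None, 20, None, 25, None, 30, None, 32, None, 35, None, 46]
Definition: a tree is height-balanced if, at every node, |h(left) - h(right)| <= 1 (empty subtree has height -1).
Bottom-up per-node check:
  node 46: h_left=-1, h_right=-1, diff=0 [OK], height=0
  node 35: h_left=-1, h_right=0, diff=1 [OK], height=1
  node 32: h_left=-1, h_right=1, diff=2 [FAIL (|-1-1|=2 > 1)], height=2
  node 30: h_left=-1, h_right=2, diff=3 [FAIL (|-1-2|=3 > 1)], height=3
  node 25: h_left=-1, h_right=3, diff=4 [FAIL (|-1-3|=4 > 1)], height=4
  node 20: h_left=-1, h_right=4, diff=5 [FAIL (|-1-4|=5 > 1)], height=5
  node 17: h_left=-1, h_right=5, diff=6 [FAIL (|-1-5|=6 > 1)], height=6
  node 14: h_left=-1, h_right=6, diff=7 [FAIL (|-1-6|=7 > 1)], height=7
  node 13: h_left=-1, h_right=7, diff=8 [FAIL (|-1-7|=8 > 1)], height=8
  node 2: h_left=-1, h_right=8, diff=9 [FAIL (|-1-8|=9 > 1)], height=9
Node 32 violates the condition: |-1 - 1| = 2 > 1.
Result: Not balanced


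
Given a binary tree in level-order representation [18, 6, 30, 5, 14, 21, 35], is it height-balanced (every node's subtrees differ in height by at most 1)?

Tree (level-order array): [18, 6, 30, 5, 14, 21, 35]
Definition: a tree is height-balanced if, at every node, |h(left) - h(right)| <= 1 (empty subtree has height -1).
Bottom-up per-node check:
  node 5: h_left=-1, h_right=-1, diff=0 [OK], height=0
  node 14: h_left=-1, h_right=-1, diff=0 [OK], height=0
  node 6: h_left=0, h_right=0, diff=0 [OK], height=1
  node 21: h_left=-1, h_right=-1, diff=0 [OK], height=0
  node 35: h_left=-1, h_right=-1, diff=0 [OK], height=0
  node 30: h_left=0, h_right=0, diff=0 [OK], height=1
  node 18: h_left=1, h_right=1, diff=0 [OK], height=2
All nodes satisfy the balance condition.
Result: Balanced


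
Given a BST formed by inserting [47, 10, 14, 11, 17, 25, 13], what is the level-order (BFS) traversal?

Tree insertion order: [47, 10, 14, 11, 17, 25, 13]
Tree (level-order array): [47, 10, None, None, 14, 11, 17, None, 13, None, 25]
BFS from the root, enqueuing left then right child of each popped node:
  queue [47] -> pop 47, enqueue [10], visited so far: [47]
  queue [10] -> pop 10, enqueue [14], visited so far: [47, 10]
  queue [14] -> pop 14, enqueue [11, 17], visited so far: [47, 10, 14]
  queue [11, 17] -> pop 11, enqueue [13], visited so far: [47, 10, 14, 11]
  queue [17, 13] -> pop 17, enqueue [25], visited so far: [47, 10, 14, 11, 17]
  queue [13, 25] -> pop 13, enqueue [none], visited so far: [47, 10, 14, 11, 17, 13]
  queue [25] -> pop 25, enqueue [none], visited so far: [47, 10, 14, 11, 17, 13, 25]
Result: [47, 10, 14, 11, 17, 13, 25]


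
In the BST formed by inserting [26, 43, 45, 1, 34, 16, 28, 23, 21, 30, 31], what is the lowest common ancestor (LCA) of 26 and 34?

Tree insertion order: [26, 43, 45, 1, 34, 16, 28, 23, 21, 30, 31]
Tree (level-order array): [26, 1, 43, None, 16, 34, 45, None, 23, 28, None, None, None, 21, None, None, 30, None, None, None, 31]
In a BST, the LCA of p=26, q=34 is the first node v on the
root-to-leaf path with p <= v <= q (go left if both < v, right if both > v).
Walk from root:
  at 26: 26 <= 26 <= 34, this is the LCA
LCA = 26


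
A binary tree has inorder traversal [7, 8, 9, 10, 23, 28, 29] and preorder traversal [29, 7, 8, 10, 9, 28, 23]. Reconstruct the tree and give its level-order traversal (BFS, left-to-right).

Inorder:  [7, 8, 9, 10, 23, 28, 29]
Preorder: [29, 7, 8, 10, 9, 28, 23]
Algorithm: preorder visits root first, so consume preorder in order;
for each root, split the current inorder slice at that value into
left-subtree inorder and right-subtree inorder, then recurse.
Recursive splits:
  root=29; inorder splits into left=[7, 8, 9, 10, 23, 28], right=[]
  root=7; inorder splits into left=[], right=[8, 9, 10, 23, 28]
  root=8; inorder splits into left=[], right=[9, 10, 23, 28]
  root=10; inorder splits into left=[9], right=[23, 28]
  root=9; inorder splits into left=[], right=[]
  root=28; inorder splits into left=[23], right=[]
  root=23; inorder splits into left=[], right=[]
Reconstructed level-order: [29, 7, 8, 10, 9, 28, 23]


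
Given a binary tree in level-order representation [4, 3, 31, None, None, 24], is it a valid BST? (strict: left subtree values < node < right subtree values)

Level-order array: [4, 3, 31, None, None, 24]
Validate using subtree bounds (lo, hi): at each node, require lo < value < hi,
then recurse left with hi=value and right with lo=value.
Preorder trace (stopping at first violation):
  at node 4 with bounds (-inf, +inf): OK
  at node 3 with bounds (-inf, 4): OK
  at node 31 with bounds (4, +inf): OK
  at node 24 with bounds (4, 31): OK
No violation found at any node.
Result: Valid BST


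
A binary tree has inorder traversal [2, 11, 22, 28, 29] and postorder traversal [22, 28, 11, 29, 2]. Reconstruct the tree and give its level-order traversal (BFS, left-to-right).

Inorder:   [2, 11, 22, 28, 29]
Postorder: [22, 28, 11, 29, 2]
Algorithm: postorder visits root last, so walk postorder right-to-left;
each value is the root of the current inorder slice — split it at that
value, recurse on the right subtree first, then the left.
Recursive splits:
  root=2; inorder splits into left=[], right=[11, 22, 28, 29]
  root=29; inorder splits into left=[11, 22, 28], right=[]
  root=11; inorder splits into left=[], right=[22, 28]
  root=28; inorder splits into left=[22], right=[]
  root=22; inorder splits into left=[], right=[]
Reconstructed level-order: [2, 29, 11, 28, 22]


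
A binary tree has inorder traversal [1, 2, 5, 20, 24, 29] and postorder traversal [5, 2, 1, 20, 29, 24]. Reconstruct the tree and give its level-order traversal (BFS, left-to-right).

Inorder:   [1, 2, 5, 20, 24, 29]
Postorder: [5, 2, 1, 20, 29, 24]
Algorithm: postorder visits root last, so walk postorder right-to-left;
each value is the root of the current inorder slice — split it at that
value, recurse on the right subtree first, then the left.
Recursive splits:
  root=24; inorder splits into left=[1, 2, 5, 20], right=[29]
  root=29; inorder splits into left=[], right=[]
  root=20; inorder splits into left=[1, 2, 5], right=[]
  root=1; inorder splits into left=[], right=[2, 5]
  root=2; inorder splits into left=[], right=[5]
  root=5; inorder splits into left=[], right=[]
Reconstructed level-order: [24, 20, 29, 1, 2, 5]


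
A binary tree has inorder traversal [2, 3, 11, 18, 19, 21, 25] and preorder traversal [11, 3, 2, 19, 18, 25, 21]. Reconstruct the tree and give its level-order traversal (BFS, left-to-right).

Inorder:  [2, 3, 11, 18, 19, 21, 25]
Preorder: [11, 3, 2, 19, 18, 25, 21]
Algorithm: preorder visits root first, so consume preorder in order;
for each root, split the current inorder slice at that value into
left-subtree inorder and right-subtree inorder, then recurse.
Recursive splits:
  root=11; inorder splits into left=[2, 3], right=[18, 19, 21, 25]
  root=3; inorder splits into left=[2], right=[]
  root=2; inorder splits into left=[], right=[]
  root=19; inorder splits into left=[18], right=[21, 25]
  root=18; inorder splits into left=[], right=[]
  root=25; inorder splits into left=[21], right=[]
  root=21; inorder splits into left=[], right=[]
Reconstructed level-order: [11, 3, 19, 2, 18, 25, 21]


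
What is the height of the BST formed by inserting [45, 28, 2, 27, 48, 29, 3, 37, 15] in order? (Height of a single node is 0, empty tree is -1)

Insertion order: [45, 28, 2, 27, 48, 29, 3, 37, 15]
Tree (level-order array): [45, 28, 48, 2, 29, None, None, None, 27, None, 37, 3, None, None, None, None, 15]
Compute height bottom-up (empty subtree = -1):
  height(15) = 1 + max(-1, -1) = 0
  height(3) = 1 + max(-1, 0) = 1
  height(27) = 1 + max(1, -1) = 2
  height(2) = 1 + max(-1, 2) = 3
  height(37) = 1 + max(-1, -1) = 0
  height(29) = 1 + max(-1, 0) = 1
  height(28) = 1 + max(3, 1) = 4
  height(48) = 1 + max(-1, -1) = 0
  height(45) = 1 + max(4, 0) = 5
Height = 5


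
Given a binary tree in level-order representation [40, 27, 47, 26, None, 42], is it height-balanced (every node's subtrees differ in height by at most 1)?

Tree (level-order array): [40, 27, 47, 26, None, 42]
Definition: a tree is height-balanced if, at every node, |h(left) - h(right)| <= 1 (empty subtree has height -1).
Bottom-up per-node check:
  node 26: h_left=-1, h_right=-1, diff=0 [OK], height=0
  node 27: h_left=0, h_right=-1, diff=1 [OK], height=1
  node 42: h_left=-1, h_right=-1, diff=0 [OK], height=0
  node 47: h_left=0, h_right=-1, diff=1 [OK], height=1
  node 40: h_left=1, h_right=1, diff=0 [OK], height=2
All nodes satisfy the balance condition.
Result: Balanced


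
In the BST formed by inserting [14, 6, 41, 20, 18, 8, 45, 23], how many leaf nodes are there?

Tree built from: [14, 6, 41, 20, 18, 8, 45, 23]
Tree (level-order array): [14, 6, 41, None, 8, 20, 45, None, None, 18, 23]
Rule: A leaf has 0 children.
Per-node child counts:
  node 14: 2 child(ren)
  node 6: 1 child(ren)
  node 8: 0 child(ren)
  node 41: 2 child(ren)
  node 20: 2 child(ren)
  node 18: 0 child(ren)
  node 23: 0 child(ren)
  node 45: 0 child(ren)
Matching nodes: [8, 18, 23, 45]
Count of leaf nodes: 4


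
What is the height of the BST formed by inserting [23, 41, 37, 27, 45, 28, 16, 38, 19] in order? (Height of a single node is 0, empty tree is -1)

Insertion order: [23, 41, 37, 27, 45, 28, 16, 38, 19]
Tree (level-order array): [23, 16, 41, None, 19, 37, 45, None, None, 27, 38, None, None, None, 28]
Compute height bottom-up (empty subtree = -1):
  height(19) = 1 + max(-1, -1) = 0
  height(16) = 1 + max(-1, 0) = 1
  height(28) = 1 + max(-1, -1) = 0
  height(27) = 1 + max(-1, 0) = 1
  height(38) = 1 + max(-1, -1) = 0
  height(37) = 1 + max(1, 0) = 2
  height(45) = 1 + max(-1, -1) = 0
  height(41) = 1 + max(2, 0) = 3
  height(23) = 1 + max(1, 3) = 4
Height = 4


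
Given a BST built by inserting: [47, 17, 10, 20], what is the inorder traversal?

Tree insertion order: [47, 17, 10, 20]
Tree (level-order array): [47, 17, None, 10, 20]
Inorder traversal: [10, 17, 20, 47]


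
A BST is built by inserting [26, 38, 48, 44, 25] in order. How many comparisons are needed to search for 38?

Search path for 38: 26 -> 38
Found: True
Comparisons: 2


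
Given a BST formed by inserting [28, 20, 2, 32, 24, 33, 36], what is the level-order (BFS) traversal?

Tree insertion order: [28, 20, 2, 32, 24, 33, 36]
Tree (level-order array): [28, 20, 32, 2, 24, None, 33, None, None, None, None, None, 36]
BFS from the root, enqueuing left then right child of each popped node:
  queue [28] -> pop 28, enqueue [20, 32], visited so far: [28]
  queue [20, 32] -> pop 20, enqueue [2, 24], visited so far: [28, 20]
  queue [32, 2, 24] -> pop 32, enqueue [33], visited so far: [28, 20, 32]
  queue [2, 24, 33] -> pop 2, enqueue [none], visited so far: [28, 20, 32, 2]
  queue [24, 33] -> pop 24, enqueue [none], visited so far: [28, 20, 32, 2, 24]
  queue [33] -> pop 33, enqueue [36], visited so far: [28, 20, 32, 2, 24, 33]
  queue [36] -> pop 36, enqueue [none], visited so far: [28, 20, 32, 2, 24, 33, 36]
Result: [28, 20, 32, 2, 24, 33, 36]


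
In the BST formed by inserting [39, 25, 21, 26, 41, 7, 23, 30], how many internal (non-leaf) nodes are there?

Tree built from: [39, 25, 21, 26, 41, 7, 23, 30]
Tree (level-order array): [39, 25, 41, 21, 26, None, None, 7, 23, None, 30]
Rule: An internal node has at least one child.
Per-node child counts:
  node 39: 2 child(ren)
  node 25: 2 child(ren)
  node 21: 2 child(ren)
  node 7: 0 child(ren)
  node 23: 0 child(ren)
  node 26: 1 child(ren)
  node 30: 0 child(ren)
  node 41: 0 child(ren)
Matching nodes: [39, 25, 21, 26]
Count of internal (non-leaf) nodes: 4


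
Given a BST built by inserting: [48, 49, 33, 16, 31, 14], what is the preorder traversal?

Tree insertion order: [48, 49, 33, 16, 31, 14]
Tree (level-order array): [48, 33, 49, 16, None, None, None, 14, 31]
Preorder traversal: [48, 33, 16, 14, 31, 49]


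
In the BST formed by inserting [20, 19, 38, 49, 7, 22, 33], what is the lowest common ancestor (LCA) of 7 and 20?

Tree insertion order: [20, 19, 38, 49, 7, 22, 33]
Tree (level-order array): [20, 19, 38, 7, None, 22, 49, None, None, None, 33]
In a BST, the LCA of p=7, q=20 is the first node v on the
root-to-leaf path with p <= v <= q (go left if both < v, right if both > v).
Walk from root:
  at 20: 7 <= 20 <= 20, this is the LCA
LCA = 20


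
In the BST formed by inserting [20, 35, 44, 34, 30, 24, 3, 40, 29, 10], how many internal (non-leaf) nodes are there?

Tree built from: [20, 35, 44, 34, 30, 24, 3, 40, 29, 10]
Tree (level-order array): [20, 3, 35, None, 10, 34, 44, None, None, 30, None, 40, None, 24, None, None, None, None, 29]
Rule: An internal node has at least one child.
Per-node child counts:
  node 20: 2 child(ren)
  node 3: 1 child(ren)
  node 10: 0 child(ren)
  node 35: 2 child(ren)
  node 34: 1 child(ren)
  node 30: 1 child(ren)
  node 24: 1 child(ren)
  node 29: 0 child(ren)
  node 44: 1 child(ren)
  node 40: 0 child(ren)
Matching nodes: [20, 3, 35, 34, 30, 24, 44]
Count of internal (non-leaf) nodes: 7


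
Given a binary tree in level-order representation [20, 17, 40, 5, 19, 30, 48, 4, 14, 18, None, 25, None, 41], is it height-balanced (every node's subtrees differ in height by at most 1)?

Tree (level-order array): [20, 17, 40, 5, 19, 30, 48, 4, 14, 18, None, 25, None, 41]
Definition: a tree is height-balanced if, at every node, |h(left) - h(right)| <= 1 (empty subtree has height -1).
Bottom-up per-node check:
  node 4: h_left=-1, h_right=-1, diff=0 [OK], height=0
  node 14: h_left=-1, h_right=-1, diff=0 [OK], height=0
  node 5: h_left=0, h_right=0, diff=0 [OK], height=1
  node 18: h_left=-1, h_right=-1, diff=0 [OK], height=0
  node 19: h_left=0, h_right=-1, diff=1 [OK], height=1
  node 17: h_left=1, h_right=1, diff=0 [OK], height=2
  node 25: h_left=-1, h_right=-1, diff=0 [OK], height=0
  node 30: h_left=0, h_right=-1, diff=1 [OK], height=1
  node 41: h_left=-1, h_right=-1, diff=0 [OK], height=0
  node 48: h_left=0, h_right=-1, diff=1 [OK], height=1
  node 40: h_left=1, h_right=1, diff=0 [OK], height=2
  node 20: h_left=2, h_right=2, diff=0 [OK], height=3
All nodes satisfy the balance condition.
Result: Balanced


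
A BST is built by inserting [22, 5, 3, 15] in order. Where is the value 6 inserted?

Starting tree (level order): [22, 5, None, 3, 15]
Insertion path: 22 -> 5 -> 15
Result: insert 6 as left child of 15
Final tree (level order): [22, 5, None, 3, 15, None, None, 6]


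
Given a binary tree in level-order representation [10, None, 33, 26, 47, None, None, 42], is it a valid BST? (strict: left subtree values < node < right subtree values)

Level-order array: [10, None, 33, 26, 47, None, None, 42]
Validate using subtree bounds (lo, hi): at each node, require lo < value < hi,
then recurse left with hi=value and right with lo=value.
Preorder trace (stopping at first violation):
  at node 10 with bounds (-inf, +inf): OK
  at node 33 with bounds (10, +inf): OK
  at node 26 with bounds (10, 33): OK
  at node 47 with bounds (33, +inf): OK
  at node 42 with bounds (33, 47): OK
No violation found at any node.
Result: Valid BST


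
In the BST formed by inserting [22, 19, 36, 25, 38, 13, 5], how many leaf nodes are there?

Tree built from: [22, 19, 36, 25, 38, 13, 5]
Tree (level-order array): [22, 19, 36, 13, None, 25, 38, 5]
Rule: A leaf has 0 children.
Per-node child counts:
  node 22: 2 child(ren)
  node 19: 1 child(ren)
  node 13: 1 child(ren)
  node 5: 0 child(ren)
  node 36: 2 child(ren)
  node 25: 0 child(ren)
  node 38: 0 child(ren)
Matching nodes: [5, 25, 38]
Count of leaf nodes: 3


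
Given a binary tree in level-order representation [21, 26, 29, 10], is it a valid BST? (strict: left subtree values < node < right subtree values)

Level-order array: [21, 26, 29, 10]
Validate using subtree bounds (lo, hi): at each node, require lo < value < hi,
then recurse left with hi=value and right with lo=value.
Preorder trace (stopping at first violation):
  at node 21 with bounds (-inf, +inf): OK
  at node 26 with bounds (-inf, 21): VIOLATION
Node 26 violates its bound: not (-inf < 26 < 21).
Result: Not a valid BST


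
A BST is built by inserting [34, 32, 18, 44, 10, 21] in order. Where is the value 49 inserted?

Starting tree (level order): [34, 32, 44, 18, None, None, None, 10, 21]
Insertion path: 34 -> 44
Result: insert 49 as right child of 44
Final tree (level order): [34, 32, 44, 18, None, None, 49, 10, 21]


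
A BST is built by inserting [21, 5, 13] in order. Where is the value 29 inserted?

Starting tree (level order): [21, 5, None, None, 13]
Insertion path: 21
Result: insert 29 as right child of 21
Final tree (level order): [21, 5, 29, None, 13]


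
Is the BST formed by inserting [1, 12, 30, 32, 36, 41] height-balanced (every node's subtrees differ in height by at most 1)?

Tree (level-order array): [1, None, 12, None, 30, None, 32, None, 36, None, 41]
Definition: a tree is height-balanced if, at every node, |h(left) - h(right)| <= 1 (empty subtree has height -1).
Bottom-up per-node check:
  node 41: h_left=-1, h_right=-1, diff=0 [OK], height=0
  node 36: h_left=-1, h_right=0, diff=1 [OK], height=1
  node 32: h_left=-1, h_right=1, diff=2 [FAIL (|-1-1|=2 > 1)], height=2
  node 30: h_left=-1, h_right=2, diff=3 [FAIL (|-1-2|=3 > 1)], height=3
  node 12: h_left=-1, h_right=3, diff=4 [FAIL (|-1-3|=4 > 1)], height=4
  node 1: h_left=-1, h_right=4, diff=5 [FAIL (|-1-4|=5 > 1)], height=5
Node 32 violates the condition: |-1 - 1| = 2 > 1.
Result: Not balanced


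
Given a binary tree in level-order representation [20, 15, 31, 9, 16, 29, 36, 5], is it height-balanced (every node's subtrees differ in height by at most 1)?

Tree (level-order array): [20, 15, 31, 9, 16, 29, 36, 5]
Definition: a tree is height-balanced if, at every node, |h(left) - h(right)| <= 1 (empty subtree has height -1).
Bottom-up per-node check:
  node 5: h_left=-1, h_right=-1, diff=0 [OK], height=0
  node 9: h_left=0, h_right=-1, diff=1 [OK], height=1
  node 16: h_left=-1, h_right=-1, diff=0 [OK], height=0
  node 15: h_left=1, h_right=0, diff=1 [OK], height=2
  node 29: h_left=-1, h_right=-1, diff=0 [OK], height=0
  node 36: h_left=-1, h_right=-1, diff=0 [OK], height=0
  node 31: h_left=0, h_right=0, diff=0 [OK], height=1
  node 20: h_left=2, h_right=1, diff=1 [OK], height=3
All nodes satisfy the balance condition.
Result: Balanced


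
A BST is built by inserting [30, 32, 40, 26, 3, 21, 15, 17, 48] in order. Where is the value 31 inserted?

Starting tree (level order): [30, 26, 32, 3, None, None, 40, None, 21, None, 48, 15, None, None, None, None, 17]
Insertion path: 30 -> 32
Result: insert 31 as left child of 32
Final tree (level order): [30, 26, 32, 3, None, 31, 40, None, 21, None, None, None, 48, 15, None, None, None, None, 17]


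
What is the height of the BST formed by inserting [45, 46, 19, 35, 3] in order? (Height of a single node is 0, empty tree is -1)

Insertion order: [45, 46, 19, 35, 3]
Tree (level-order array): [45, 19, 46, 3, 35]
Compute height bottom-up (empty subtree = -1):
  height(3) = 1 + max(-1, -1) = 0
  height(35) = 1 + max(-1, -1) = 0
  height(19) = 1 + max(0, 0) = 1
  height(46) = 1 + max(-1, -1) = 0
  height(45) = 1 + max(1, 0) = 2
Height = 2


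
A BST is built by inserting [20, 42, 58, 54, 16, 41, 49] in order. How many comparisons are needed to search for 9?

Search path for 9: 20 -> 16
Found: False
Comparisons: 2


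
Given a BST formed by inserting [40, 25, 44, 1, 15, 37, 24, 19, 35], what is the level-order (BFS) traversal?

Tree insertion order: [40, 25, 44, 1, 15, 37, 24, 19, 35]
Tree (level-order array): [40, 25, 44, 1, 37, None, None, None, 15, 35, None, None, 24, None, None, 19]
BFS from the root, enqueuing left then right child of each popped node:
  queue [40] -> pop 40, enqueue [25, 44], visited so far: [40]
  queue [25, 44] -> pop 25, enqueue [1, 37], visited so far: [40, 25]
  queue [44, 1, 37] -> pop 44, enqueue [none], visited so far: [40, 25, 44]
  queue [1, 37] -> pop 1, enqueue [15], visited so far: [40, 25, 44, 1]
  queue [37, 15] -> pop 37, enqueue [35], visited so far: [40, 25, 44, 1, 37]
  queue [15, 35] -> pop 15, enqueue [24], visited so far: [40, 25, 44, 1, 37, 15]
  queue [35, 24] -> pop 35, enqueue [none], visited so far: [40, 25, 44, 1, 37, 15, 35]
  queue [24] -> pop 24, enqueue [19], visited so far: [40, 25, 44, 1, 37, 15, 35, 24]
  queue [19] -> pop 19, enqueue [none], visited so far: [40, 25, 44, 1, 37, 15, 35, 24, 19]
Result: [40, 25, 44, 1, 37, 15, 35, 24, 19]


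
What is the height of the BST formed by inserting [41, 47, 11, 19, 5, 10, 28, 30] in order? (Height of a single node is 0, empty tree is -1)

Insertion order: [41, 47, 11, 19, 5, 10, 28, 30]
Tree (level-order array): [41, 11, 47, 5, 19, None, None, None, 10, None, 28, None, None, None, 30]
Compute height bottom-up (empty subtree = -1):
  height(10) = 1 + max(-1, -1) = 0
  height(5) = 1 + max(-1, 0) = 1
  height(30) = 1 + max(-1, -1) = 0
  height(28) = 1 + max(-1, 0) = 1
  height(19) = 1 + max(-1, 1) = 2
  height(11) = 1 + max(1, 2) = 3
  height(47) = 1 + max(-1, -1) = 0
  height(41) = 1 + max(3, 0) = 4
Height = 4


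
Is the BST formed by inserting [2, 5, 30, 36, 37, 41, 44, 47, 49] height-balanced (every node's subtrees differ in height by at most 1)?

Tree (level-order array): [2, None, 5, None, 30, None, 36, None, 37, None, 41, None, 44, None, 47, None, 49]
Definition: a tree is height-balanced if, at every node, |h(left) - h(right)| <= 1 (empty subtree has height -1).
Bottom-up per-node check:
  node 49: h_left=-1, h_right=-1, diff=0 [OK], height=0
  node 47: h_left=-1, h_right=0, diff=1 [OK], height=1
  node 44: h_left=-1, h_right=1, diff=2 [FAIL (|-1-1|=2 > 1)], height=2
  node 41: h_left=-1, h_right=2, diff=3 [FAIL (|-1-2|=3 > 1)], height=3
  node 37: h_left=-1, h_right=3, diff=4 [FAIL (|-1-3|=4 > 1)], height=4
  node 36: h_left=-1, h_right=4, diff=5 [FAIL (|-1-4|=5 > 1)], height=5
  node 30: h_left=-1, h_right=5, diff=6 [FAIL (|-1-5|=6 > 1)], height=6
  node 5: h_left=-1, h_right=6, diff=7 [FAIL (|-1-6|=7 > 1)], height=7
  node 2: h_left=-1, h_right=7, diff=8 [FAIL (|-1-7|=8 > 1)], height=8
Node 44 violates the condition: |-1 - 1| = 2 > 1.
Result: Not balanced


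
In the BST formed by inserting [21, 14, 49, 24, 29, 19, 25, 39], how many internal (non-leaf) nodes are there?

Tree built from: [21, 14, 49, 24, 29, 19, 25, 39]
Tree (level-order array): [21, 14, 49, None, 19, 24, None, None, None, None, 29, 25, 39]
Rule: An internal node has at least one child.
Per-node child counts:
  node 21: 2 child(ren)
  node 14: 1 child(ren)
  node 19: 0 child(ren)
  node 49: 1 child(ren)
  node 24: 1 child(ren)
  node 29: 2 child(ren)
  node 25: 0 child(ren)
  node 39: 0 child(ren)
Matching nodes: [21, 14, 49, 24, 29]
Count of internal (non-leaf) nodes: 5


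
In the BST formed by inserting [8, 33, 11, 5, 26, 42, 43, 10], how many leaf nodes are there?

Tree built from: [8, 33, 11, 5, 26, 42, 43, 10]
Tree (level-order array): [8, 5, 33, None, None, 11, 42, 10, 26, None, 43]
Rule: A leaf has 0 children.
Per-node child counts:
  node 8: 2 child(ren)
  node 5: 0 child(ren)
  node 33: 2 child(ren)
  node 11: 2 child(ren)
  node 10: 0 child(ren)
  node 26: 0 child(ren)
  node 42: 1 child(ren)
  node 43: 0 child(ren)
Matching nodes: [5, 10, 26, 43]
Count of leaf nodes: 4


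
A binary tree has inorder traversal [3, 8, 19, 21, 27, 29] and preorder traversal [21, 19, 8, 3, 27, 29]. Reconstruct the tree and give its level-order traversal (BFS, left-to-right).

Inorder:  [3, 8, 19, 21, 27, 29]
Preorder: [21, 19, 8, 3, 27, 29]
Algorithm: preorder visits root first, so consume preorder in order;
for each root, split the current inorder slice at that value into
left-subtree inorder and right-subtree inorder, then recurse.
Recursive splits:
  root=21; inorder splits into left=[3, 8, 19], right=[27, 29]
  root=19; inorder splits into left=[3, 8], right=[]
  root=8; inorder splits into left=[3], right=[]
  root=3; inorder splits into left=[], right=[]
  root=27; inorder splits into left=[], right=[29]
  root=29; inorder splits into left=[], right=[]
Reconstructed level-order: [21, 19, 27, 8, 29, 3]


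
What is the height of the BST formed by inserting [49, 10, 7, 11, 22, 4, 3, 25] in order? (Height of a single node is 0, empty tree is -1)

Insertion order: [49, 10, 7, 11, 22, 4, 3, 25]
Tree (level-order array): [49, 10, None, 7, 11, 4, None, None, 22, 3, None, None, 25]
Compute height bottom-up (empty subtree = -1):
  height(3) = 1 + max(-1, -1) = 0
  height(4) = 1 + max(0, -1) = 1
  height(7) = 1 + max(1, -1) = 2
  height(25) = 1 + max(-1, -1) = 0
  height(22) = 1 + max(-1, 0) = 1
  height(11) = 1 + max(-1, 1) = 2
  height(10) = 1 + max(2, 2) = 3
  height(49) = 1 + max(3, -1) = 4
Height = 4


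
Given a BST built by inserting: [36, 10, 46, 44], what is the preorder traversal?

Tree insertion order: [36, 10, 46, 44]
Tree (level-order array): [36, 10, 46, None, None, 44]
Preorder traversal: [36, 10, 46, 44]


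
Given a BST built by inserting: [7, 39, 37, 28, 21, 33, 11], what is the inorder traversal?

Tree insertion order: [7, 39, 37, 28, 21, 33, 11]
Tree (level-order array): [7, None, 39, 37, None, 28, None, 21, 33, 11]
Inorder traversal: [7, 11, 21, 28, 33, 37, 39]


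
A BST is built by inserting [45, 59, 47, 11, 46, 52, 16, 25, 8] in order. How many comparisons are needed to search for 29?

Search path for 29: 45 -> 11 -> 16 -> 25
Found: False
Comparisons: 4


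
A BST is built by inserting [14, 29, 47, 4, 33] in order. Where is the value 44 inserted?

Starting tree (level order): [14, 4, 29, None, None, None, 47, 33]
Insertion path: 14 -> 29 -> 47 -> 33
Result: insert 44 as right child of 33
Final tree (level order): [14, 4, 29, None, None, None, 47, 33, None, None, 44]


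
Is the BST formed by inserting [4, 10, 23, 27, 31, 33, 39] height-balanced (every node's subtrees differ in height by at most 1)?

Tree (level-order array): [4, None, 10, None, 23, None, 27, None, 31, None, 33, None, 39]
Definition: a tree is height-balanced if, at every node, |h(left) - h(right)| <= 1 (empty subtree has height -1).
Bottom-up per-node check:
  node 39: h_left=-1, h_right=-1, diff=0 [OK], height=0
  node 33: h_left=-1, h_right=0, diff=1 [OK], height=1
  node 31: h_left=-1, h_right=1, diff=2 [FAIL (|-1-1|=2 > 1)], height=2
  node 27: h_left=-1, h_right=2, diff=3 [FAIL (|-1-2|=3 > 1)], height=3
  node 23: h_left=-1, h_right=3, diff=4 [FAIL (|-1-3|=4 > 1)], height=4
  node 10: h_left=-1, h_right=4, diff=5 [FAIL (|-1-4|=5 > 1)], height=5
  node 4: h_left=-1, h_right=5, diff=6 [FAIL (|-1-5|=6 > 1)], height=6
Node 31 violates the condition: |-1 - 1| = 2 > 1.
Result: Not balanced


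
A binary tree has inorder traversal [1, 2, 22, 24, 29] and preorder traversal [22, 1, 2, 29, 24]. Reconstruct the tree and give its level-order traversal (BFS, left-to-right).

Inorder:  [1, 2, 22, 24, 29]
Preorder: [22, 1, 2, 29, 24]
Algorithm: preorder visits root first, so consume preorder in order;
for each root, split the current inorder slice at that value into
left-subtree inorder and right-subtree inorder, then recurse.
Recursive splits:
  root=22; inorder splits into left=[1, 2], right=[24, 29]
  root=1; inorder splits into left=[], right=[2]
  root=2; inorder splits into left=[], right=[]
  root=29; inorder splits into left=[24], right=[]
  root=24; inorder splits into left=[], right=[]
Reconstructed level-order: [22, 1, 29, 2, 24]


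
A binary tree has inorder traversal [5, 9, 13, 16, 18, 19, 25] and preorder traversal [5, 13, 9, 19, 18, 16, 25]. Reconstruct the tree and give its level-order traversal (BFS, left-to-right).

Inorder:  [5, 9, 13, 16, 18, 19, 25]
Preorder: [5, 13, 9, 19, 18, 16, 25]
Algorithm: preorder visits root first, so consume preorder in order;
for each root, split the current inorder slice at that value into
left-subtree inorder and right-subtree inorder, then recurse.
Recursive splits:
  root=5; inorder splits into left=[], right=[9, 13, 16, 18, 19, 25]
  root=13; inorder splits into left=[9], right=[16, 18, 19, 25]
  root=9; inorder splits into left=[], right=[]
  root=19; inorder splits into left=[16, 18], right=[25]
  root=18; inorder splits into left=[16], right=[]
  root=16; inorder splits into left=[], right=[]
  root=25; inorder splits into left=[], right=[]
Reconstructed level-order: [5, 13, 9, 19, 18, 25, 16]
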